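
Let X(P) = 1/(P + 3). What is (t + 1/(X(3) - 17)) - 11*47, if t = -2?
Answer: -52425/101 ≈ -519.06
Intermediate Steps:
X(P) = 1/(3 + P)
(t + 1/(X(3) - 17)) - 11*47 = (-2 + 1/(1/(3 + 3) - 17)) - 11*47 = (-2 + 1/(1/6 - 17)) - 517 = (-2 + 1/(⅙ - 17)) - 517 = (-2 + 1/(-101/6)) - 517 = (-2 - 6/101) - 517 = -208/101 - 517 = -52425/101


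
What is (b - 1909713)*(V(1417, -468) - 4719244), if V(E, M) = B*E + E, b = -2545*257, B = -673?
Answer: 14540384886104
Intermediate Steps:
b = -654065
V(E, M) = -672*E (V(E, M) = -673*E + E = -672*E)
(b - 1909713)*(V(1417, -468) - 4719244) = (-654065 - 1909713)*(-672*1417 - 4719244) = -2563778*(-952224 - 4719244) = -2563778*(-5671468) = 14540384886104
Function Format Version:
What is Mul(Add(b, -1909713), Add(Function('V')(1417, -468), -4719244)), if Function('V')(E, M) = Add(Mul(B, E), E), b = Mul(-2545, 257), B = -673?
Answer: 14540384886104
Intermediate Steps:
b = -654065
Function('V')(E, M) = Mul(-672, E) (Function('V')(E, M) = Add(Mul(-673, E), E) = Mul(-672, E))
Mul(Add(b, -1909713), Add(Function('V')(1417, -468), -4719244)) = Mul(Add(-654065, -1909713), Add(Mul(-672, 1417), -4719244)) = Mul(-2563778, Add(-952224, -4719244)) = Mul(-2563778, -5671468) = 14540384886104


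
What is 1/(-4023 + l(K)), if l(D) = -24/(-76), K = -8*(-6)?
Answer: -19/76431 ≈ -0.00024859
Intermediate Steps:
K = 48
l(D) = 6/19 (l(D) = -24*(-1/76) = 6/19)
1/(-4023 + l(K)) = 1/(-4023 + 6/19) = 1/(-76431/19) = -19/76431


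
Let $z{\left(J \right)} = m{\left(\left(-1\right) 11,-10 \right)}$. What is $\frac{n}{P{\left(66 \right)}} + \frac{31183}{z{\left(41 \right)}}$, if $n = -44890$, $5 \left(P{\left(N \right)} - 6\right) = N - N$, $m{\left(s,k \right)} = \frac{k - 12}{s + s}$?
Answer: $\frac{71104}{3} \approx 23701.0$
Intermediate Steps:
$m{\left(s,k \right)} = \frac{-12 + k}{2 s}$
$P{\left(N \right)} = 6$ ($P{\left(N \right)} = 6 + \frac{N - N}{5} = 6 + \frac{1}{5} \cdot 0 = 6 + 0 = 6$)
$z{\left(J \right)} = 1$ ($z{\left(J \right)} = \frac{-12 - 10}{2 \left(\left(-1\right) 11\right)} = \frac{1}{2} \frac{1}{-11} \left(-22\right) = \frac{1}{2} \left(- \frac{1}{11}\right) \left(-22\right) = 1$)
$\frac{n}{P{\left(66 \right)}} + \frac{31183}{z{\left(41 \right)}} = - \frac{44890}{6} + \frac{31183}{1} = \left(-44890\right) \frac{1}{6} + 31183 \cdot 1 = - \frac{22445}{3} + 31183 = \frac{71104}{3}$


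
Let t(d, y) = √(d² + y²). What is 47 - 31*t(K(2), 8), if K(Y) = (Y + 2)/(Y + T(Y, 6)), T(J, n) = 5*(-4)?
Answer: 47 - 62*√1297/9 ≈ -201.10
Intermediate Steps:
T(J, n) = -20
K(Y) = (2 + Y)/(-20 + Y) (K(Y) = (Y + 2)/(Y - 20) = (2 + Y)/(-20 + Y))
47 - 31*t(K(2), 8) = 47 - 31*√(((2 + 2)/(-20 + 2))² + 8²) = 47 - 31*√((4/(-18))² + 64) = 47 - 31*√((-1/18*4)² + 64) = 47 - 31*√((-2/9)² + 64) = 47 - 31*√(4/81 + 64) = 47 - 62*√1297/9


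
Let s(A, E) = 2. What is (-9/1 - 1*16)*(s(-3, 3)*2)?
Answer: -100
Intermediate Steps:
(-9/1 - 1*16)*(s(-3, 3)*2) = (-9/1 - 1*16)*(2*2) = (-9*1 - 16)*4 = (-9 - 16)*4 = -25*4 = -100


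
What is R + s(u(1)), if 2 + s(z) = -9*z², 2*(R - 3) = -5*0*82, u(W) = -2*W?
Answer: -35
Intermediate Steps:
R = 3 (R = 3 + (-5*0*82)/2 = 3 + (0*82)/2 = 3 + (½)*0 = 3 + 0 = 3)
s(z) = -2 - 9*z²
R + s(u(1)) = 3 + (-2 - 9*(-2*1)²) = 3 + (-2 - 9*(-2)²) = 3 + (-2 - 9*4) = 3 + (-2 - 36) = 3 - 38 = -35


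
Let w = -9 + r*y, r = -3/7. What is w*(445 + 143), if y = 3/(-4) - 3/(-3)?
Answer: -5355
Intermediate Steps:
y = 1/4 (y = 3*(-1/4) - 3*(-1/3) = -3/4 + 1 = 1/4 ≈ 0.25000)
r = -3/7 (r = -3*1/7 = -3/7 ≈ -0.42857)
w = -255/28 (w = -9 - 3/7*1/4 = -9 - 3/28 = -255/28 ≈ -9.1071)
w*(445 + 143) = -255*(445 + 143)/28 = -255/28*588 = -5355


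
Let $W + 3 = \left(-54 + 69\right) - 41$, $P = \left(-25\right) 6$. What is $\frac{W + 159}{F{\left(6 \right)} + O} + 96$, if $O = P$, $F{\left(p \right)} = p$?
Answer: $\frac{6847}{72} \approx 95.097$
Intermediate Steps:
$P = -150$
$W = -29$ ($W = -3 + \left(\left(-54 + 69\right) - 41\right) = -3 + \left(15 - 41\right) = -3 - 26 = -29$)
$O = -150$
$\frac{W + 159}{F{\left(6 \right)} + O} + 96 = \frac{-29 + 159}{6 - 150} + 96 = \frac{130}{-144} + 96 = 130 \left(- \frac{1}{144}\right) + 96 = - \frac{65}{72} + 96 = \frac{6847}{72}$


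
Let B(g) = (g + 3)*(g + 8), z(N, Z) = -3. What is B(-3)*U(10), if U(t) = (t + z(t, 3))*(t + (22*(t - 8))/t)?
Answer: 0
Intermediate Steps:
B(g) = (3 + g)*(8 + g)
U(t) = (-3 + t)*(t + (-176 + 22*t)/t) (U(t) = (t - 3)*(t + (22*(t - 8))/t) = (-3 + t)*(t + (22*(-8 + t))/t) = (-3 + t)*(t + (-176 + 22*t)/t))
B(-3)*U(10) = (24 + (-3)² + 11*(-3))*(-242 + 10² + 19*10 + 528/10) = (24 + 9 - 33)*(-242 + 100 + 190 + 528*(⅒)) = 0*(-242 + 100 + 190 + 264/5) = 0*(504/5) = 0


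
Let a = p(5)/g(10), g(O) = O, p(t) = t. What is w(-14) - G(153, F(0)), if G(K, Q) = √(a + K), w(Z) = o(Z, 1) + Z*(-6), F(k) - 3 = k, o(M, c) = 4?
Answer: 88 - √614/2 ≈ 75.610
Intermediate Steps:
F(k) = 3 + k
a = ½ (a = 5/10 = 5*(⅒) = ½ ≈ 0.50000)
w(Z) = 4 - 6*Z (w(Z) = 4 + Z*(-6) = 4 - 6*Z)
G(K, Q) = √(½ + K)
w(-14) - G(153, F(0)) = (4 - 6*(-14)) - √(2 + 4*153)/2 = (4 + 84) - √(2 + 612)/2 = 88 - √614/2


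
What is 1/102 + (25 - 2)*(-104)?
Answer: -243983/102 ≈ -2392.0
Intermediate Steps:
1/102 + (25 - 2)*(-104) = 1/102 + 23*(-104) = 1/102 - 2392 = -243983/102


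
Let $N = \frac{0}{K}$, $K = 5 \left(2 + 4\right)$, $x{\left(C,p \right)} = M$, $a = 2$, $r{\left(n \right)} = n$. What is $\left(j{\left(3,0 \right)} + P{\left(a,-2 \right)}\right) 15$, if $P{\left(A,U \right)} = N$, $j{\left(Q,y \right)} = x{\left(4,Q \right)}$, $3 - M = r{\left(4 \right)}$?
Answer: $-15$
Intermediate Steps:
$M = -1$ ($M = 3 - 4 = -1$)
$x{\left(C,p \right)} = -1$
$K = 30$ ($K = 5 \cdot 6 = 30$)
$N = 0$ ($N = \frac{0}{30} = 0 \cdot \frac{1}{30} = 0$)
$j{\left(Q,y \right)} = -1$
$P{\left(A,U \right)} = 0$
$\left(j{\left(3,0 \right)} + P{\left(a,-2 \right)}\right) 15 = \left(-1 + 0\right) 15 = \left(-1\right) 15 = -15$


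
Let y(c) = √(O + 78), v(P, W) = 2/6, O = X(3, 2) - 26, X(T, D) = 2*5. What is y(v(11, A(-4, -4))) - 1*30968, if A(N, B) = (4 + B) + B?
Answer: -30968 + √62 ≈ -30960.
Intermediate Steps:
A(N, B) = 4 + 2*B
X(T, D) = 10
O = -16 (O = 10 - 26 = -16)
v(P, W) = ⅓ (v(P, W) = 2*(⅙) = ⅓)
y(c) = √62 (y(c) = √(-16 + 78) = √62)
y(v(11, A(-4, -4))) - 1*30968 = √62 - 1*30968 = √62 - 30968 = -30968 + √62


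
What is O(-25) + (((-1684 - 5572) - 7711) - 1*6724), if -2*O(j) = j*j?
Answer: -44007/2 ≈ -22004.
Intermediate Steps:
O(j) = -j²/2 (O(j) = -j*j/2 = -j²/2)
O(-25) + (((-1684 - 5572) - 7711) - 1*6724) = -½*(-25)² + (((-1684 - 5572) - 7711) - 1*6724) = -½*625 + ((-7256 - 7711) - 6724) = -625/2 + (-14967 - 6724) = -625/2 - 21691 = -44007/2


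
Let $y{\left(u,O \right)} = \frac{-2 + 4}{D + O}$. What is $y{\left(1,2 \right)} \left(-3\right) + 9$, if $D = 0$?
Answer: $6$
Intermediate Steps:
$y{\left(u,O \right)} = \frac{2}{O}$ ($y{\left(u,O \right)} = \frac{-2 + 4}{0 + O} = \frac{2}{O}$)
$y{\left(1,2 \right)} \left(-3\right) + 9 = \frac{2}{2} \left(-3\right) + 9 = 2 \cdot \frac{1}{2} \left(-3\right) + 9 = 1 \left(-3\right) + 9 = -3 + 9 = 6$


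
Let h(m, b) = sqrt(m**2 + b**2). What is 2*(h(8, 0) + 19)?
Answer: 54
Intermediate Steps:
h(m, b) = sqrt(b**2 + m**2)
2*(h(8, 0) + 19) = 2*(sqrt(0**2 + 8**2) + 19) = 2*(sqrt(0 + 64) + 19) = 2*(sqrt(64) + 19) = 2*(8 + 19) = 2*27 = 54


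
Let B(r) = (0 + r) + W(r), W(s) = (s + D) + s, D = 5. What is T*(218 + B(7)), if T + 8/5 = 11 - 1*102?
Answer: -112972/5 ≈ -22594.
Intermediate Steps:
W(s) = 5 + 2*s (W(s) = (s + 5) + s = (5 + s) + s = 5 + 2*s)
B(r) = 5 + 3*r (B(r) = (0 + r) + (5 + 2*r) = r + (5 + 2*r) = 5 + 3*r)
T = -463/5 (T = -8/5 + (11 - 1*102) = -8/5 + (11 - 102) = -8/5 - 91 = -463/5 ≈ -92.600)
T*(218 + B(7)) = -463*(218 + (5 + 3*7))/5 = -463*(218 + (5 + 21))/5 = -463*(218 + 26)/5 = -463/5*244 = -112972/5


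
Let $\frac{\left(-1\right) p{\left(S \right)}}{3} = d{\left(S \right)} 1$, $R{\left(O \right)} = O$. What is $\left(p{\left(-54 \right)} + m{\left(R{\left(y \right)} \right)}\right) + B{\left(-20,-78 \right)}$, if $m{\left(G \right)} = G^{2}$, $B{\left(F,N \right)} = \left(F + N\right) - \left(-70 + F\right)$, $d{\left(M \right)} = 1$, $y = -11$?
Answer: $110$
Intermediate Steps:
$B{\left(F,N \right)} = 70 + N$
$p{\left(S \right)} = -3$ ($p{\left(S \right)} = - 3 \cdot 1 \cdot 1 = \left(-3\right) 1 = -3$)
$\left(p{\left(-54 \right)} + m{\left(R{\left(y \right)} \right)}\right) + B{\left(-20,-78 \right)} = \left(-3 + \left(-11\right)^{2}\right) + \left(70 - 78\right) = \left(-3 + 121\right) - 8 = 118 - 8 = 110$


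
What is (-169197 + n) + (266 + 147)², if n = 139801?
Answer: 141173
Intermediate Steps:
(-169197 + n) + (266 + 147)² = (-169197 + 139801) + (266 + 147)² = -29396 + 413² = -29396 + 170569 = 141173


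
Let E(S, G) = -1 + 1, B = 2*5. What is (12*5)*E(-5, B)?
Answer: 0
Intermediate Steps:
B = 10
E(S, G) = 0
(12*5)*E(-5, B) = (12*5)*0 = 60*0 = 0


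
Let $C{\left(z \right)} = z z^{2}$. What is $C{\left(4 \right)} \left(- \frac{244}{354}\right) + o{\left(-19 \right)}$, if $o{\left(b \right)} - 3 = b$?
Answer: $- \frac{10640}{177} \approx -60.113$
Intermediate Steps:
$o{\left(b \right)} = 3 + b$
$C{\left(z \right)} = z^{3}$
$C{\left(4 \right)} \left(- \frac{244}{354}\right) + o{\left(-19 \right)} = 4^{3} \left(- \frac{244}{354}\right) + \left(3 - 19\right) = 64 \left(\left(-244\right) \frac{1}{354}\right) - 16 = 64 \left(- \frac{122}{177}\right) - 16 = - \frac{7808}{177} - 16 = - \frac{10640}{177}$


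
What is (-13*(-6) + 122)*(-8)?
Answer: -1600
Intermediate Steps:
(-13*(-6) + 122)*(-8) = (78 + 122)*(-8) = 200*(-8) = -1600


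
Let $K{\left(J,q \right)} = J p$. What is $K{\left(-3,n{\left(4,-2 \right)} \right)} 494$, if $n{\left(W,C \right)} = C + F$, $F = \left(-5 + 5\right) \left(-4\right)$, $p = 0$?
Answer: $0$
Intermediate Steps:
$F = 0$ ($F = 0 \left(-4\right) = 0$)
$n{\left(W,C \right)} = C$ ($n{\left(W,C \right)} = C + 0 = C$)
$K{\left(J,q \right)} = 0$ ($K{\left(J,q \right)} = J 0 = 0$)
$K{\left(-3,n{\left(4,-2 \right)} \right)} 494 = 0 \cdot 494 = 0$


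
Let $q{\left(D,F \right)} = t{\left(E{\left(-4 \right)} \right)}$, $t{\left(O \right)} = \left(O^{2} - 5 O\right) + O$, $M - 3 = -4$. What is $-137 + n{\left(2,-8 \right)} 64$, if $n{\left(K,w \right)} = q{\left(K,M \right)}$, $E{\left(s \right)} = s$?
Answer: $1911$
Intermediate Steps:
$M = -1$ ($M = 3 - 4 = -1$)
$t{\left(O \right)} = O^{2} - 4 O$
$q{\left(D,F \right)} = 32$ ($q{\left(D,F \right)} = - 4 \left(-4 - 4\right) = \left(-4\right) \left(-8\right) = 32$)
$n{\left(K,w \right)} = 32$
$-137 + n{\left(2,-8 \right)} 64 = -137 + 32 \cdot 64 = -137 + 2048 = 1911$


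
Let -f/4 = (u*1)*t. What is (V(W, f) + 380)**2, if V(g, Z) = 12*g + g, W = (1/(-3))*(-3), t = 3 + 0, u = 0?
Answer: 154449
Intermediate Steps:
t = 3
f = 0 (f = -4*0*1*3 = -0*3 = -4*0 = 0)
W = 1 (W = (1*(-1/3))*(-3) = -1/3*(-3) = 1)
V(g, Z) = 13*g
(V(W, f) + 380)**2 = (13*1 + 380)**2 = (13 + 380)**2 = 393**2 = 154449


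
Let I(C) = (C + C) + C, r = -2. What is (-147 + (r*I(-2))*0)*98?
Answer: -14406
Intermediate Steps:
I(C) = 3*C (I(C) = 2*C + C = 3*C)
(-147 + (r*I(-2))*0)*98 = (-147 - 6*(-2)*0)*98 = (-147 - 2*(-6)*0)*98 = (-147 + 12*0)*98 = (-147 + 0)*98 = -147*98 = -14406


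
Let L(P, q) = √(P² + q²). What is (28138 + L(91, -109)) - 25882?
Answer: 2256 + √20162 ≈ 2398.0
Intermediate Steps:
(28138 + L(91, -109)) - 25882 = (28138 + √(91² + (-109)²)) - 25882 = (28138 + √(8281 + 11881)) - 25882 = (28138 + √20162) - 25882 = 2256 + √20162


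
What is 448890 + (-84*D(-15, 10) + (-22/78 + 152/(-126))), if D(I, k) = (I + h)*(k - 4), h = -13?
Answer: 379197419/819 ≈ 4.6300e+5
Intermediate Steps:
D(I, k) = (-13 + I)*(-4 + k) (D(I, k) = (I - 13)*(k - 4) = (-13 + I)*(-4 + k))
448890 + (-84*D(-15, 10) + (-22/78 + 152/(-126))) = 448890 + (-84*(52 - 13*10 - 4*(-15) - 15*10) + (-22/78 + 152/(-126))) = 448890 + (-84*(52 - 130 + 60 - 150) + (-22*1/78 + 152*(-1/126))) = 448890 + (-84*(-168) + (-11/39 - 76/63)) = 448890 + (14112 - 1219/819) = 448890 + 11556509/819 = 379197419/819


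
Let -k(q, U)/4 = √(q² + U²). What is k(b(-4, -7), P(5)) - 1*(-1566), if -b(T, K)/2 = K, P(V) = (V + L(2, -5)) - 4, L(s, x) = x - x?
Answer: 1566 - 4*√197 ≈ 1509.9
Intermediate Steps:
L(s, x) = 0
P(V) = -4 + V (P(V) = (V + 0) - 4 = V - 4 = -4 + V)
b(T, K) = -2*K
k(q, U) = -4*√(U² + q²) (k(q, U) = -4*√(q² + U²) = -4*√(U² + q²))
k(b(-4, -7), P(5)) - 1*(-1566) = -4*√((-4 + 5)² + (-2*(-7))²) - 1*(-1566) = -4*√(1² + 14²) + 1566 = -4*√(1 + 196) + 1566 = -4*√197 + 1566 = 1566 - 4*√197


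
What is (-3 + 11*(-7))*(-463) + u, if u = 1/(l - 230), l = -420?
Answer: 24075999/650 ≈ 37040.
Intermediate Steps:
u = -1/650 (u = 1/(-420 - 230) = 1/(-650) = -1/650 ≈ -0.0015385)
(-3 + 11*(-7))*(-463) + u = (-3 + 11*(-7))*(-463) - 1/650 = (-3 - 77)*(-463) - 1/650 = -80*(-463) - 1/650 = 37040 - 1/650 = 24075999/650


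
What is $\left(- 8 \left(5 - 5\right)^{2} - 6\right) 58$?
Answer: $-348$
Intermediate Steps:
$\left(- 8 \left(5 - 5\right)^{2} - 6\right) 58 = \left(- 8 \cdot 0^{2} - 6\right) 58 = \left(\left(-8\right) 0 - 6\right) 58 = \left(0 - 6\right) 58 = \left(-6\right) 58 = -348$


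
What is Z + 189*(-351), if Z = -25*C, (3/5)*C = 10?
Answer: -200267/3 ≈ -66756.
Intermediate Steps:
C = 50/3 (C = (5/3)*10 = 50/3 ≈ 16.667)
Z = -1250/3 (Z = -25*50/3 = -1250/3 ≈ -416.67)
Z + 189*(-351) = -1250/3 + 189*(-351) = -1250/3 - 66339 = -200267/3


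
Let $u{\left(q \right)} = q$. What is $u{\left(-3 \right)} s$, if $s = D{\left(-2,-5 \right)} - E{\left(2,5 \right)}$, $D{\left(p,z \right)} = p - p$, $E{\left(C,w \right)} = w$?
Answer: $15$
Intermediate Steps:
$D{\left(p,z \right)} = 0$
$s = -5$ ($s = 0 - 5 = -5$)
$u{\left(-3 \right)} s = \left(-3\right) \left(-5\right) = 15$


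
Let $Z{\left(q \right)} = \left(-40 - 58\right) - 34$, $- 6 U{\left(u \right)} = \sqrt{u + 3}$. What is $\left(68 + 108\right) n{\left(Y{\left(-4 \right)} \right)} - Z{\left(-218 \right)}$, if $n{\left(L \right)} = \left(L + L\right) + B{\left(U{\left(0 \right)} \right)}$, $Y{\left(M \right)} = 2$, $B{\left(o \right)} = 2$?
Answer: $1188$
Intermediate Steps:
$U{\left(u \right)} = - \frac{\sqrt{3 + u}}{6}$ ($U{\left(u \right)} = - \frac{\sqrt{u + 3}}{6} = - \frac{\sqrt{3 + u}}{6}$)
$n{\left(L \right)} = 2 + 2 L$ ($n{\left(L \right)} = \left(L + L\right) + 2 = 2 L + 2 = 2 + 2 L$)
$Z{\left(q \right)} = -132$ ($Z{\left(q \right)} = -98 - 34 = -132$)
$\left(68 + 108\right) n{\left(Y{\left(-4 \right)} \right)} - Z{\left(-218 \right)} = \left(68 + 108\right) \left(2 + 2 \cdot 2\right) - -132 = 176 \left(2 + 4\right) + 132 = 176 \cdot 6 + 132 = 1056 + 132 = 1188$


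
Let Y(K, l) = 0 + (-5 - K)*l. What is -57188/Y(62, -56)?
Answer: -14297/938 ≈ -15.242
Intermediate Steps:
Y(K, l) = l*(-5 - K) (Y(K, l) = 0 + l*(-5 - K) = l*(-5 - K))
-57188/Y(62, -56) = -57188*1/(56*(5 + 62)) = -57188/((-1*(-56)*67)) = -57188/3752 = -57188*1/3752 = -14297/938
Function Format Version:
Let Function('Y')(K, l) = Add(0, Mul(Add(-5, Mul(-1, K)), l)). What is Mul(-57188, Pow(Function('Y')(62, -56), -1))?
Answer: Rational(-14297, 938) ≈ -15.242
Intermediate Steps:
Function('Y')(K, l) = Mul(l, Add(-5, Mul(-1, K))) (Function('Y')(K, l) = Add(0, Mul(l, Add(-5, Mul(-1, K)))) = Mul(l, Add(-5, Mul(-1, K))))
Mul(-57188, Pow(Function('Y')(62, -56), -1)) = Mul(-57188, Pow(Mul(-1, -56, Add(5, 62)), -1)) = Mul(-57188, Pow(Mul(-1, -56, 67), -1)) = Mul(-57188, Pow(3752, -1)) = Mul(-57188, Rational(1, 3752)) = Rational(-14297, 938)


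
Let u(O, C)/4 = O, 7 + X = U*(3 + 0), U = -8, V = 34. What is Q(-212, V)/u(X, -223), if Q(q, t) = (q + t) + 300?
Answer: -61/62 ≈ -0.98387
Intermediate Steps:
X = -31 (X = -7 - 8*(3 + 0) = -7 - 8*3 = -7 - 24 = -31)
Q(q, t) = 300 + q + t
u(O, C) = 4*O
Q(-212, V)/u(X, -223) = (300 - 212 + 34)/((4*(-31))) = 122/(-124) = 122*(-1/124) = -61/62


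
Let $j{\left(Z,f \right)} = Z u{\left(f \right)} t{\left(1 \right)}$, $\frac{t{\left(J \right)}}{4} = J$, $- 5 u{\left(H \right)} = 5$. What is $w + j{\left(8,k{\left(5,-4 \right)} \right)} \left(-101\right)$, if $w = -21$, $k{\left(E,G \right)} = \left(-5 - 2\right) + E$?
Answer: $3211$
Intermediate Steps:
$u{\left(H \right)} = -1$ ($u{\left(H \right)} = \left(- \frac{1}{5}\right) 5 = -1$)
$k{\left(E,G \right)} = -7 + E$
$t{\left(J \right)} = 4 J$
$j{\left(Z,f \right)} = - 4 Z$ ($j{\left(Z,f \right)} = Z \left(-1\right) 4 \cdot 1 = - Z 4 = - 4 Z$)
$w + j{\left(8,k{\left(5,-4 \right)} \right)} \left(-101\right) = -21 + \left(-4\right) 8 \left(-101\right) = -21 - -3232 = -21 + 3232 = 3211$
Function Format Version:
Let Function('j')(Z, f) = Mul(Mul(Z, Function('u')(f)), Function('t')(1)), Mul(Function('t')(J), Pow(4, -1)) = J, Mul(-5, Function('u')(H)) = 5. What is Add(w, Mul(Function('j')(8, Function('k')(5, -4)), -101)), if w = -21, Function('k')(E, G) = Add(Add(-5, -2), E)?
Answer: 3211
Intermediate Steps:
Function('u')(H) = -1 (Function('u')(H) = Mul(Rational(-1, 5), 5) = -1)
Function('k')(E, G) = Add(-7, E)
Function('t')(J) = Mul(4, J)
Function('j')(Z, f) = Mul(-4, Z) (Function('j')(Z, f) = Mul(Mul(Z, -1), Mul(4, 1)) = Mul(Mul(-1, Z), 4) = Mul(-4, Z))
Add(w, Mul(Function('j')(8, Function('k')(5, -4)), -101)) = Add(-21, Mul(Mul(-4, 8), -101)) = Add(-21, Mul(-32, -101)) = Add(-21, 3232) = 3211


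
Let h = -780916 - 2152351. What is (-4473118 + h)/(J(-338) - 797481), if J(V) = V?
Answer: 7406385/797819 ≈ 9.2833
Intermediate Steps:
h = -2933267
(-4473118 + h)/(J(-338) - 797481) = (-4473118 - 2933267)/(-338 - 797481) = -7406385/(-797819) = -7406385*(-1/797819) = 7406385/797819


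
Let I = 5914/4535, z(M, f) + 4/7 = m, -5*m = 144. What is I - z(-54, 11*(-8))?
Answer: 973794/31745 ≈ 30.676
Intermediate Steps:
m = -144/5 (m = -⅕*144 = -144/5 ≈ -28.800)
z(M, f) = -1028/35 (z(M, f) = -4/7 - 144/5 = -1028/35)
I = 5914/4535 (I = 5914*(1/4535) = 5914/4535 ≈ 1.3041)
I - z(-54, 11*(-8)) = 5914/4535 - 1*(-1028/35) = 5914/4535 + 1028/35 = 973794/31745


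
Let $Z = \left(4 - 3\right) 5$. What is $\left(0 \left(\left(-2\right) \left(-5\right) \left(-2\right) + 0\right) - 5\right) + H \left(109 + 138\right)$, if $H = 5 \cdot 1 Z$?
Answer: $6170$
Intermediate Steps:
$Z = 5$ ($Z = 1 \cdot 5 = 5$)
$H = 25$ ($H = 5 \cdot 1 \cdot 5 = 5 \cdot 5 = 25$)
$\left(0 \left(\left(-2\right) \left(-5\right) \left(-2\right) + 0\right) - 5\right) + H \left(109 + 138\right) = \left(0 \left(\left(-2\right) \left(-5\right) \left(-2\right) + 0\right) - 5\right) + 25 \left(109 + 138\right) = \left(0 \left(10 \left(-2\right) + 0\right) - 5\right) + 25 \cdot 247 = \left(0 \left(-20 + 0\right) - 5\right) + 6175 = \left(0 \left(-20\right) - 5\right) + 6175 = \left(0 - 5\right) + 6175 = -5 + 6175 = 6170$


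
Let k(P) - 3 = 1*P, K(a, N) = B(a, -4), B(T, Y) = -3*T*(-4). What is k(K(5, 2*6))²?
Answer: 3969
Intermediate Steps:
B(T, Y) = 12*T
K(a, N) = 12*a
k(P) = 3 + P (k(P) = 3 + 1*P = 3 + P)
k(K(5, 2*6))² = (3 + 12*5)² = (3 + 60)² = 63² = 3969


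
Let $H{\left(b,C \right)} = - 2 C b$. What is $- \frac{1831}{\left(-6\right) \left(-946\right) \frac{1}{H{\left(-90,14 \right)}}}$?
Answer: $- \frac{384510}{473} \approx -812.92$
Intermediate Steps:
$H{\left(b,C \right)} = - 2 C b$
$- \frac{1831}{\left(-6\right) \left(-946\right) \frac{1}{H{\left(-90,14 \right)}}} = - \frac{1831}{\left(-6\right) \left(-946\right) \frac{1}{\left(-2\right) 14 \left(-90\right)}} = - \frac{1831}{5676 \cdot \frac{1}{2520}} = - \frac{1831}{\frac{473}{210}} = \left(-1831\right) \frac{210}{473} = - \frac{384510}{473}$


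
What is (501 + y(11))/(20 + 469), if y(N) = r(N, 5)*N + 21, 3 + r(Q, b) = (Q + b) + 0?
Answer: 665/489 ≈ 1.3599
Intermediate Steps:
r(Q, b) = -3 + Q + b (r(Q, b) = -3 + ((Q + b) + 0) = -3 + (Q + b) = -3 + Q + b)
y(N) = 21 + N*(2 + N) (y(N) = (-3 + N + 5)*N + 21 = (2 + N)*N + 21 = N*(2 + N) + 21 = 21 + N*(2 + N))
(501 + y(11))/(20 + 469) = (501 + (21 + 11*(2 + 11)))/(20 + 469) = (501 + (21 + 11*13))/489 = (501 + (21 + 143))*(1/489) = (501 + 164)*(1/489) = 665*(1/489) = 665/489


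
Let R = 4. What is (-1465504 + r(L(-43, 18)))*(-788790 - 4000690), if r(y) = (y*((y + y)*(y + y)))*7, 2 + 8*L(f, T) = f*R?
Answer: 16797655275725/2 ≈ 8.3988e+12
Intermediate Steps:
L(f, T) = -1/4 + f/2 (L(f, T) = -1/4 + (f*4)/8 = -1/4 + (4*f)/8 = -1/4 + f/2)
r(y) = 28*y**3 (r(y) = (y*((2*y)*(2*y)))*7 = (y*(4*y**2))*7 = (4*y**3)*7 = 28*y**3)
(-1465504 + r(L(-43, 18)))*(-788790 - 4000690) = (-1465504 + 28*(-1/4 + (1/2)*(-43))**3)*(-788790 - 4000690) = (-1465504 + 28*(-1/4 - 43/2)**3)*(-4789480) = (-1465504 + 28*(-87/4)**3)*(-4789480) = (-1465504 + 28*(-658503/64))*(-4789480) = (-1465504 - 4609521/16)*(-4789480) = -28057585/16*(-4789480) = 16797655275725/2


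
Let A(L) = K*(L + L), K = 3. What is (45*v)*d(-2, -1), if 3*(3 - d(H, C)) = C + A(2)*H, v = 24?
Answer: 12240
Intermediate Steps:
A(L) = 6*L (A(L) = 3*(L + L) = 3*(2*L) = 6*L)
d(H, C) = 3 - 4*H - C/3 (d(H, C) = 3 - (C + (6*2)*H)/3 = 3 - (C + 12*H)/3 = 3 + (-4*H - C/3) = 3 - 4*H - C/3)
(45*v)*d(-2, -1) = (45*24)*(3 - 4*(-2) - 1/3*(-1)) = 1080*(3 + 8 + 1/3) = 1080*(34/3) = 12240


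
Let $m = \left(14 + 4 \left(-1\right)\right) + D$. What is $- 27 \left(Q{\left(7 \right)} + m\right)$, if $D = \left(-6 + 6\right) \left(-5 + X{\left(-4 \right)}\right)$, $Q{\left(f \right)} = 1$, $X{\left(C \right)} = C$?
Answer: $-297$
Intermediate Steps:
$D = 0$ ($D = \left(-6 + 6\right) \left(-5 - 4\right) = 0 \left(-9\right) = 0$)
$m = 10$ ($m = \left(14 + 4 \left(-1\right)\right) + 0 = \left(14 - 4\right) + 0 = 10 + 0 = 10$)
$- 27 \left(Q{\left(7 \right)} + m\right) = - 27 \left(1 + 10\right) = \left(-27\right) 11 = -297$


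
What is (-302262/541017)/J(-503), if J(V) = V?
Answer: 100754/90710517 ≈ 0.0011107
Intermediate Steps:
(-302262/541017)/J(-503) = -302262/541017/(-503) = -302262*1/541017*(-1/503) = -100754/180339*(-1/503) = 100754/90710517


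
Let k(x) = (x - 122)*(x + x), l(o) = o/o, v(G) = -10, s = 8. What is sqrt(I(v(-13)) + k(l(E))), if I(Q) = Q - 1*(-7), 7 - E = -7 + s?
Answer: 7*I*sqrt(5) ≈ 15.652*I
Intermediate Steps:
E = 6 (E = 7 - (-7 + 8) = 7 - 1*1 = 7 - 1 = 6)
l(o) = 1
k(x) = 2*x*(-122 + x) (k(x) = (-122 + x)*(2*x) = 2*x*(-122 + x))
I(Q) = 7 + Q (I(Q) = Q + 7 = 7 + Q)
sqrt(I(v(-13)) + k(l(E))) = sqrt((7 - 10) + 2*1*(-122 + 1)) = sqrt(-3 + 2*1*(-121)) = sqrt(-3 - 242) = sqrt(-245) = 7*I*sqrt(5)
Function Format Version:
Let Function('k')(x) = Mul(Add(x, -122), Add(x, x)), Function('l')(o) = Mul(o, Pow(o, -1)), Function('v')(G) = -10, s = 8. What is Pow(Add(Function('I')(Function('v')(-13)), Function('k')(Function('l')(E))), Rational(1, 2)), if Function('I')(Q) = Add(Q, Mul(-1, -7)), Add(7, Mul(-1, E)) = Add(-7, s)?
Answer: Mul(7, I, Pow(5, Rational(1, 2))) ≈ Mul(15.652, I)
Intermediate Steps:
E = 6 (E = Add(7, Mul(-1, Add(-7, 8))) = Add(7, Mul(-1, 1)) = Add(7, -1) = 6)
Function('l')(o) = 1
Function('k')(x) = Mul(2, x, Add(-122, x)) (Function('k')(x) = Mul(Add(-122, x), Mul(2, x)) = Mul(2, x, Add(-122, x)))
Function('I')(Q) = Add(7, Q) (Function('I')(Q) = Add(Q, 7) = Add(7, Q))
Pow(Add(Function('I')(Function('v')(-13)), Function('k')(Function('l')(E))), Rational(1, 2)) = Pow(Add(Add(7, -10), Mul(2, 1, Add(-122, 1))), Rational(1, 2)) = Pow(Add(-3, Mul(2, 1, -121)), Rational(1, 2)) = Pow(Add(-3, -242), Rational(1, 2)) = Pow(-245, Rational(1, 2)) = Mul(7, I, Pow(5, Rational(1, 2)))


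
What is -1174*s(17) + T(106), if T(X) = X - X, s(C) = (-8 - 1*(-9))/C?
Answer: -1174/17 ≈ -69.059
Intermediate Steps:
s(C) = 1/C (s(C) = (-8 + 9)/C = 1/C)
T(X) = 0
-1174*s(17) + T(106) = -1174/17 + 0 = -1174/17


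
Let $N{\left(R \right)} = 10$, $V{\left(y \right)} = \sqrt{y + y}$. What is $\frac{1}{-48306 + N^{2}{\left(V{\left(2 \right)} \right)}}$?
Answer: $- \frac{1}{48206} \approx -2.0744 \cdot 10^{-5}$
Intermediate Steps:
$V{\left(y \right)} = \sqrt{2} \sqrt{y}$ ($V{\left(y \right)} = \sqrt{2 y} = \sqrt{2} \sqrt{y}$)
$\frac{1}{-48306 + N^{2}{\left(V{\left(2 \right)} \right)}} = \frac{1}{-48306 + 10^{2}} = \frac{1}{-48306 + 100} = \frac{1}{-48206} = - \frac{1}{48206}$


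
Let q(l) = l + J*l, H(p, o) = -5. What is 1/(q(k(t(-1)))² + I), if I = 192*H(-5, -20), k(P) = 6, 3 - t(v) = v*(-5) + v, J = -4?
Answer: -1/636 ≈ -0.0015723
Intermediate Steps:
t(v) = 3 + 4*v (t(v) = 3 - (v*(-5) + v) = 3 - (-5*v + v) = 3 - (-4)*v = 3 + 4*v)
q(l) = -3*l (q(l) = l - 4*l = -3*l)
I = -960 (I = 192*(-5) = -960)
1/(q(k(t(-1)))² + I) = 1/((-3*6)² - 960) = 1/((-18)² - 960) = 1/(324 - 960) = 1/(-636) = -1/636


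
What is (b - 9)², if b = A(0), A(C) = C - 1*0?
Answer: 81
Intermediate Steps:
A(C) = C (A(C) = C + 0 = C)
b = 0
(b - 9)² = (0 - 9)² = (-9)² = 81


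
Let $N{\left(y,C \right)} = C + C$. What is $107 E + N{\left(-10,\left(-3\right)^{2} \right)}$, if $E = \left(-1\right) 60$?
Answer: $-6402$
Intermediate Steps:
$E = -60$
$N{\left(y,C \right)} = 2 C$
$107 E + N{\left(-10,\left(-3\right)^{2} \right)} = 107 \left(-60\right) + 2 \left(-3\right)^{2} = -6420 + 2 \cdot 9 = -6420 + 18 = -6402$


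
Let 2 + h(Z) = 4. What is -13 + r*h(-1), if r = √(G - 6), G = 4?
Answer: -13 + 2*I*√2 ≈ -13.0 + 2.8284*I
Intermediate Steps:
h(Z) = 2 (h(Z) = -2 + 4 = 2)
r = I*√2 (r = √(4 - 6) = √(-2) = I*√2 ≈ 1.4142*I)
-13 + r*h(-1) = -13 + (I*√2)*2 = -13 + 2*I*√2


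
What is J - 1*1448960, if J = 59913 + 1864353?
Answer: 475306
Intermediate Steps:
J = 1924266
J - 1*1448960 = 1924266 - 1*1448960 = 1924266 - 1448960 = 475306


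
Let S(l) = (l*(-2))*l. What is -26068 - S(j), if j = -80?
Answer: -13268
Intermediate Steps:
S(l) = -2*l**2 (S(l) = (-2*l)*l = -2*l**2)
-26068 - S(j) = -26068 - (-2)*(-80)**2 = -26068 - (-2)*6400 = -26068 - 1*(-12800) = -26068 + 12800 = -13268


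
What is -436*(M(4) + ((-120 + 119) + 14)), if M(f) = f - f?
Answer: -5668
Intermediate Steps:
M(f) = 0
-436*(M(4) + ((-120 + 119) + 14)) = -436*(0 + ((-120 + 119) + 14)) = -436*(0 + (-1 + 14)) = -436*(0 + 13) = -436*13 = -5668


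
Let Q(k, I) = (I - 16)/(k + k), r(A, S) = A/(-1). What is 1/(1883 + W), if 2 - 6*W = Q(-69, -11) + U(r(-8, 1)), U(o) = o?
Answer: 92/173141 ≈ 0.00053136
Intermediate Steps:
r(A, S) = -A (r(A, S) = A*(-1) = -A)
Q(k, I) = (-16 + I)/(2*k) (Q(k, I) = (-16 + I)/((2*k)) = (-16 + I)*(1/(2*k)) = (-16 + I)/(2*k))
W = -95/92 (W = 1/3 - ((1/2)*(-16 - 11)/(-69) - 1*(-8))/6 = 1/3 - ((1/2)*(-1/69)*(-27) + 8)/6 = 1/3 - (9/46 + 8)/6 = 1/3 - 1/6*377/46 = 1/3 - 377/276 = -95/92 ≈ -1.0326)
1/(1883 + W) = 1/(1883 - 95/92) = 1/(173141/92) = 92/173141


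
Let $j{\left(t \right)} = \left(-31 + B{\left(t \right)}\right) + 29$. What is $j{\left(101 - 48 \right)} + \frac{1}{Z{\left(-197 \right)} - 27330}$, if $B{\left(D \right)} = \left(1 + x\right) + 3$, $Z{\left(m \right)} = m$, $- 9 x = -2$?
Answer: $\frac{550531}{247743} \approx 2.2222$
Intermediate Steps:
$x = \frac{2}{9}$ ($x = \left(- \frac{1}{9}\right) \left(-2\right) = \frac{2}{9} \approx 0.22222$)
$B{\left(D \right)} = \frac{38}{9}$ ($B{\left(D \right)} = \left(1 + \frac{2}{9}\right) + 3 = \frac{11}{9} + 3 = \frac{38}{9}$)
$j{\left(t \right)} = \frac{20}{9}$ ($j{\left(t \right)} = \left(-31 + \frac{38}{9}\right) + 29 = - \frac{241}{9} + 29 = \frac{20}{9}$)
$j{\left(101 - 48 \right)} + \frac{1}{Z{\left(-197 \right)} - 27330} = \frac{20}{9} + \frac{1}{-197 - 27330} = \frac{20}{9} + \frac{1}{-27527} = \frac{20}{9} - \frac{1}{27527} = \frac{550531}{247743}$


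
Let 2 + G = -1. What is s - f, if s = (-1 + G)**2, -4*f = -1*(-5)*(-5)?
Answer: 39/4 ≈ 9.7500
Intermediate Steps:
G = -3 (G = -2 - 1 = -3)
f = 25/4 (f = -(-1*(-5))*(-5)/4 = -5*(-5)/4 = -1/4*(-25) = 25/4 ≈ 6.2500)
s = 16 (s = (-1 - 3)**2 = (-4)**2 = 16)
s - f = 16 - 1*25/4 = 16 - 25/4 = 39/4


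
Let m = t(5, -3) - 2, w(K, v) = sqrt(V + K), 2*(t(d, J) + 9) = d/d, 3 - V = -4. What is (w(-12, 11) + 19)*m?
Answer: -399/2 - 21*I*sqrt(5)/2 ≈ -199.5 - 23.479*I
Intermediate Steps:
V = 7 (V = 3 - 1*(-4) = 3 + 4 = 7)
t(d, J) = -17/2 (t(d, J) = -9 + (d/d)/2 = -9 + (1/2)*1 = -9 + 1/2 = -17/2)
w(K, v) = sqrt(7 + K)
m = -21/2 (m = -17/2 - 2 = -21/2 ≈ -10.500)
(w(-12, 11) + 19)*m = (sqrt(7 - 12) + 19)*(-21/2) = (sqrt(-5) + 19)*(-21/2) = (I*sqrt(5) + 19)*(-21/2) = (19 + I*sqrt(5))*(-21/2) = -399/2 - 21*I*sqrt(5)/2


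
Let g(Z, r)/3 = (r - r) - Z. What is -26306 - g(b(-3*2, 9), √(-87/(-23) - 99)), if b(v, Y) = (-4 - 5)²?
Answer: -26063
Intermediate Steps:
b(v, Y) = 81 (b(v, Y) = (-9)² = 81)
g(Z, r) = -3*Z (g(Z, r) = 3*((r - r) - Z) = 3*(0 - Z) = 3*(-Z) = -3*Z)
-26306 - g(b(-3*2, 9), √(-87/(-23) - 99)) = -26306 - (-3)*81 = -26306 - 1*(-243) = -26306 + 243 = -26063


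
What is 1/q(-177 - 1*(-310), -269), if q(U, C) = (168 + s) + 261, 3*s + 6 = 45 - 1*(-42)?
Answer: 1/456 ≈ 0.0021930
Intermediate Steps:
s = 27 (s = -2 + (45 - 1*(-42))/3 = -2 + (45 + 42)/3 = -2 + (⅓)*87 = -2 + 29 = 27)
q(U, C) = 456 (q(U, C) = (168 + 27) + 261 = 195 + 261 = 456)
1/q(-177 - 1*(-310), -269) = 1/456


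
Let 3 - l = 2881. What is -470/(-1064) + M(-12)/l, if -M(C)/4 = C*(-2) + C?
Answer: 350933/765548 ≈ 0.45841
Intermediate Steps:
l = -2878 (l = 3 - 1*2881 = 3 - 2881 = -2878)
M(C) = 4*C (M(C) = -4*(C*(-2) + C) = -4*(-2*C + C) = -(-4)*C = 4*C)
-470/(-1064) + M(-12)/l = -470/(-1064) + (4*(-12))/(-2878) = -470*(-1/1064) - 48*(-1/2878) = 235/532 + 24/1439 = 350933/765548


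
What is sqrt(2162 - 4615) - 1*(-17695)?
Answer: 17695 + I*sqrt(2453) ≈ 17695.0 + 49.528*I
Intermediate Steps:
sqrt(2162 - 4615) - 1*(-17695) = sqrt(-2453) + 17695 = I*sqrt(2453) + 17695 = 17695 + I*sqrt(2453)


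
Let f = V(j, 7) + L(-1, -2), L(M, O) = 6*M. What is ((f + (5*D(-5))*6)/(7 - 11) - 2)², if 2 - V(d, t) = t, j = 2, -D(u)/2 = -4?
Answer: 56169/16 ≈ 3510.6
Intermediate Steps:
D(u) = 8 (D(u) = -2*(-4) = 8)
V(d, t) = 2 - t
f = -11 (f = (2 - 1*7) + 6*(-1) = (2 - 7) - 6 = -5 - 6 = -11)
((f + (5*D(-5))*6)/(7 - 11) - 2)² = ((-11 + (5*8)*6)/(7 - 11) - 2)² = ((-11 + 40*6)/(-4) - 2)² = ((-11 + 240)*(-¼) - 2)² = (229*(-¼) - 2)² = (-229/4 - 2)² = (-237/4)² = 56169/16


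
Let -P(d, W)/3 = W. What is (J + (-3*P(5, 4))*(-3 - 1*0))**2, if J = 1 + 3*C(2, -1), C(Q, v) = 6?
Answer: 7921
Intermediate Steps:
P(d, W) = -3*W
J = 19 (J = 1 + 3*6 = 1 + 18 = 19)
(J + (-3*P(5, 4))*(-3 - 1*0))**2 = (19 + (-(-9)*4)*(-3 - 1*0))**2 = (19 + (-3*(-12))*(-3 + 0))**2 = (19 + 36*(-3))**2 = (19 - 108)**2 = (-89)**2 = 7921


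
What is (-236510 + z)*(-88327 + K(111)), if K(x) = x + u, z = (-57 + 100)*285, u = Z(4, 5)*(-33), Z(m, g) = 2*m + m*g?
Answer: 19990090700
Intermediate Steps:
Z(m, g) = 2*m + g*m
u = -924 (u = (4*(2 + 5))*(-33) = (4*7)*(-33) = 28*(-33) = -924)
z = 12255 (z = 43*285 = 12255)
K(x) = -924 + x (K(x) = x - 924 = -924 + x)
(-236510 + z)*(-88327 + K(111)) = (-236510 + 12255)*(-88327 + (-924 + 111)) = -224255*(-88327 - 813) = -224255*(-89140) = 19990090700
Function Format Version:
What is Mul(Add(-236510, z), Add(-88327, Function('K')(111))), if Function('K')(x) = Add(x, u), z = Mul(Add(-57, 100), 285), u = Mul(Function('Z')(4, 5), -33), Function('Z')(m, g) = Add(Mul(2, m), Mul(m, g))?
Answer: 19990090700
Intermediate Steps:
Function('Z')(m, g) = Add(Mul(2, m), Mul(g, m))
u = -924 (u = Mul(Mul(4, Add(2, 5)), -33) = Mul(Mul(4, 7), -33) = Mul(28, -33) = -924)
z = 12255 (z = Mul(43, 285) = 12255)
Function('K')(x) = Add(-924, x) (Function('K')(x) = Add(x, -924) = Add(-924, x))
Mul(Add(-236510, z), Add(-88327, Function('K')(111))) = Mul(Add(-236510, 12255), Add(-88327, Add(-924, 111))) = Mul(-224255, Add(-88327, -813)) = Mul(-224255, -89140) = 19990090700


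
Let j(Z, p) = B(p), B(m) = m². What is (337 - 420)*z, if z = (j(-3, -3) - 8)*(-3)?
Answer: 249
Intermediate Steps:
j(Z, p) = p²
z = -3 (z = ((-3)² - 8)*(-3) = (9 - 8)*(-3) = 1*(-3) = -3)
(337 - 420)*z = (337 - 420)*(-3) = -83*(-3) = 249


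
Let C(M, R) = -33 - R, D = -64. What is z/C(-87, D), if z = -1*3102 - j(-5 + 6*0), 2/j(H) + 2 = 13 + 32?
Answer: -133388/1333 ≈ -100.07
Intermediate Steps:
j(H) = 2/43 (j(H) = 2/(-2 + (13 + 32)) = 2/(-2 + 45) = 2/43)
z = -133388/43 (z = -1*3102 - 1*2/43 = -3102 - 2/43 = -133388/43 ≈ -3102.0)
z/C(-87, D) = -133388/(43*(-33 - 1*(-64))) = -133388/(43*(-33 + 64)) = -133388/43/31 = -133388/43*1/31 = -133388/1333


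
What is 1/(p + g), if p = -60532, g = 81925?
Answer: 1/21393 ≈ 4.6744e-5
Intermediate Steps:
1/(p + g) = 1/(-60532 + 81925) = 1/21393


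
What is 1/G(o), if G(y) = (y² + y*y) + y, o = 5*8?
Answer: 1/3240 ≈ 0.00030864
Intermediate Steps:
o = 40
G(y) = y + 2*y² (G(y) = (y² + y²) + y = 2*y² + y = y + 2*y²)
1/G(o) = 1/(40*(1 + 2*40)) = 1/(40*(1 + 80)) = 1/(40*81) = 1/3240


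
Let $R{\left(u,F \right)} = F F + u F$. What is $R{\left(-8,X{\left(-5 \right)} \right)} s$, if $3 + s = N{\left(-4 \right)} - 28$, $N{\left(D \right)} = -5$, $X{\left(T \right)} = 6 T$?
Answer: $-41040$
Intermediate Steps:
$R{\left(u,F \right)} = F^{2} + F u$
$s = -36$ ($s = -3 - 33 = -36$)
$R{\left(-8,X{\left(-5 \right)} \right)} s = 6 \left(-5\right) \left(6 \left(-5\right) - 8\right) \left(-36\right) = - 30 \left(-30 - 8\right) \left(-36\right) = \left(-30\right) \left(-38\right) \left(-36\right) = 1140 \left(-36\right) = -41040$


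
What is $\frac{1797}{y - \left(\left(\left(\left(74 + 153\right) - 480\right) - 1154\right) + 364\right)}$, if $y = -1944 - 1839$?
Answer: $- \frac{1797}{2740} \approx -0.65584$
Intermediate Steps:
$y = -3783$ ($y = -1944 - 1839 = -3783$)
$\frac{1797}{y - \left(\left(\left(\left(74 + 153\right) - 480\right) - 1154\right) + 364\right)} = \frac{1797}{-3783 - \left(\left(\left(\left(74 + 153\right) - 480\right) - 1154\right) + 364\right)} = \frac{1797}{-3783 - \left(\left(\left(227 - 480\right) - 1154\right) + 364\right)} = \frac{1797}{-3783 - \left(\left(-253 - 1154\right) + 364\right)} = \frac{1797}{-3783 - \left(-1407 + 364\right)} = \frac{1797}{-3783 - -1043} = \frac{1797}{-3783 + 1043} = \frac{1797}{-2740} = 1797 \left(- \frac{1}{2740}\right) = - \frac{1797}{2740}$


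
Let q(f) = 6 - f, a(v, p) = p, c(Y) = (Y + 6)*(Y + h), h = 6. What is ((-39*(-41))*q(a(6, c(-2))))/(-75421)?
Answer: 15990/75421 ≈ 0.21201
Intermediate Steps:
c(Y) = (6 + Y)**2 (c(Y) = (Y + 6)*(Y + 6) = (6 + Y)*(6 + Y) = (6 + Y)**2)
((-39*(-41))*q(a(6, c(-2))))/(-75421) = ((-39*(-41))*(6 - (36 + (-2)**2 + 12*(-2))))/(-75421) = (1599*(6 - (36 + 4 - 24)))*(-1/75421) = (1599*(6 - 1*16))*(-1/75421) = (1599*(6 - 16))*(-1/75421) = (1599*(-10))*(-1/75421) = -15990*(-1/75421) = 15990/75421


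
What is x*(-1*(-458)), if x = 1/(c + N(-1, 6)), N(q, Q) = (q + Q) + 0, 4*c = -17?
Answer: 1832/3 ≈ 610.67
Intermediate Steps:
c = -17/4 (c = (1/4)*(-17) = -17/4 ≈ -4.2500)
N(q, Q) = Q + q (N(q, Q) = (Q + q) + 0 = Q + q)
x = 4/3 (x = 1/(-17/4 + (6 - 1)) = 1/(-17/4 + 5) = 1/(3/4) = 4/3 ≈ 1.3333)
x*(-1*(-458)) = 4*(-1*(-458))/3 = (4/3)*458 = 1832/3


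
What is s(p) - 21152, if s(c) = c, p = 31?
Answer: -21121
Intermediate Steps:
s(p) - 21152 = 31 - 21152 = -21121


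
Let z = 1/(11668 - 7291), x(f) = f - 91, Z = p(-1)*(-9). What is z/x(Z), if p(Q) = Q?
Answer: -1/358914 ≈ -2.7862e-6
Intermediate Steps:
Z = 9 (Z = -1*(-9) = 9)
x(f) = -91 + f
z = 1/4377 ≈ 0.00022847
z/x(Z) = 1/(4377*(-91 + 9)) = (1/4377)/(-82) = (1/4377)*(-1/82) = -1/358914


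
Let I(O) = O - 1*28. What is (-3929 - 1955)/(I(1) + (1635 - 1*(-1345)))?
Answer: -5884/2953 ≈ -1.9925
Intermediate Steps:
I(O) = -28 + O (I(O) = O - 28 = -28 + O)
(-3929 - 1955)/(I(1) + (1635 - 1*(-1345))) = (-3929 - 1955)/((-28 + 1) + (1635 - 1*(-1345))) = -5884/(-27 + (1635 + 1345)) = -5884/(-27 + 2980) = -5884/2953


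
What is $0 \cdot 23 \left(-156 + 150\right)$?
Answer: $0$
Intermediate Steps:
$0 \cdot 23 \left(-156 + 150\right) = 0 \left(-6\right) = 0$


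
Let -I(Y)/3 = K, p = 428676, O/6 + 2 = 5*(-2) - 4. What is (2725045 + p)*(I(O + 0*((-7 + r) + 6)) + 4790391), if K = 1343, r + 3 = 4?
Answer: 15094850353002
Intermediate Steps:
r = 1 (r = -3 + 4 = 1)
O = -96 (O = -12 + 6*(5*(-2) - 4) = -12 + 6*(-10 - 4) = -12 + 6*(-14) = -12 - 84 = -96)
I(Y) = -4029 (I(Y) = -3*1343 = -4029)
(2725045 + p)*(I(O + 0*((-7 + r) + 6)) + 4790391) = (2725045 + 428676)*(-4029 + 4790391) = 3153721*4786362 = 15094850353002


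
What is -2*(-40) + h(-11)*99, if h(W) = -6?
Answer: -514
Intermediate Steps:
-2*(-40) + h(-11)*99 = -2*(-40) - 6*99 = 80 - 594 = -514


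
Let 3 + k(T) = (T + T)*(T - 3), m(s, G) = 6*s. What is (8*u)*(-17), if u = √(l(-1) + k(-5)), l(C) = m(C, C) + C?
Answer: -136*√70 ≈ -1137.9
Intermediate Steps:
k(T) = -3 + 2*T*(-3 + T) (k(T) = -3 + (T + T)*(T - 3) = -3 + (2*T)*(-3 + T) = -3 + 2*T*(-3 + T))
l(C) = 7*C (l(C) = 6*C + C = 7*C)
u = √70 (u = √(7*(-1) + (-3 - 6*(-5) + 2*(-5)²)) = √(-7 + (-3 + 30 + 2*25)) = √(-7 + (-3 + 30 + 50)) = √(-7 + 77) = √70 ≈ 8.3666)
(8*u)*(-17) = (8*√70)*(-17) = -136*√70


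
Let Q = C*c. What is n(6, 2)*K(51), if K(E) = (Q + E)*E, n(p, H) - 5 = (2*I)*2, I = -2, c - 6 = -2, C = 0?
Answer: -7803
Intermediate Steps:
c = 4 (c = 6 - 2 = 4)
Q = 0 (Q = 0*4 = 0)
n(p, H) = -3 (n(p, H) = 5 + (2*(-2))*2 = 5 - 4*2 = 5 - 8 = -3)
K(E) = E**2 (K(E) = (0 + E)*E = E*E = E**2)
n(6, 2)*K(51) = -3*51**2 = -3*2601 = -7803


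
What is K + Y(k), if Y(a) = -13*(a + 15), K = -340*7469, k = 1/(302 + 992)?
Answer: -3286313583/1294 ≈ -2.5397e+6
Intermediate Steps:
k = 1/1294 ≈ 0.00077280
K = -2539460
Y(a) = -195 - 13*a (Y(a) = -13*(15 + a) = -195 - 13*a)
K + Y(k) = -2539460 + (-195 - 13*1/1294) = -2539460 + (-195 - 13/1294) = -2539460 - 252343/1294 = -3286313583/1294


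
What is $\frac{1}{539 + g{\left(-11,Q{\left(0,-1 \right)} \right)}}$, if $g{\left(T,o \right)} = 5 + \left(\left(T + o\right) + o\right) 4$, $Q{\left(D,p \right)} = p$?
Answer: $\frac{1}{492} \approx 0.0020325$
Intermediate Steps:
$g{\left(T,o \right)} = 5 + 4 T + 8 o$ ($g{\left(T,o \right)} = 5 + \left(T + 2 o\right) 4 = 5 + \left(4 T + 8 o\right) = 5 + 4 T + 8 o$)
$\frac{1}{539 + g{\left(-11,Q{\left(0,-1 \right)} \right)}} = \frac{1}{539 + \left(5 + 4 \left(-11\right) + 8 \left(-1\right)\right)} = \frac{1}{539 - 47} = \frac{1}{492}$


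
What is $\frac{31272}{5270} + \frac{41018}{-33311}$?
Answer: $\frac{412768366}{87774485} \approx 4.7026$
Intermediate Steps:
$\frac{31272}{5270} + \frac{41018}{-33311} = 31272 \cdot \frac{1}{5270} + 41018 \left(- \frac{1}{33311}\right) = \frac{15636}{2635} - \frac{41018}{33311} = \frac{412768366}{87774485}$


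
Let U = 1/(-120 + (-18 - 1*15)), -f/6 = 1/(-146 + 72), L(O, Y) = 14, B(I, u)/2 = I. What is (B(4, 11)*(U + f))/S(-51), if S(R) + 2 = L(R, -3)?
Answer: 844/16983 ≈ 0.049697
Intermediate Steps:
B(I, u) = 2*I
f = 3/37 (f = -6/(-146 + 72) = -6/(-74) = -6*(-1/74) = 3/37 ≈ 0.081081)
S(R) = 12 (S(R) = -2 + 14 = 12)
U = -1/153 (U = 1/(-120 + (-18 - 15)) = 1/(-120 - 33) = 1/(-153) = -1/153 ≈ -0.0065359)
(B(4, 11)*(U + f))/S(-51) = ((2*4)*(-1/153 + 3/37))/12 = (8*(422/5661))*(1/12) = (3376/5661)*(1/12) = 844/16983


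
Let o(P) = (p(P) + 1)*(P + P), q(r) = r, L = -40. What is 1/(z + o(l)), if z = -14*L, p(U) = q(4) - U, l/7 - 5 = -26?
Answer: -1/44128 ≈ -2.2661e-5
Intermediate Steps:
l = -147 (l = 35 + 7*(-26) = 35 - 182 = -147)
p(U) = 4 - U
o(P) = 2*P*(5 - P) (o(P) = ((4 - P) + 1)*(P + P) = (5 - P)*(2*P) = 2*P*(5 - P))
z = 560 (z = -14*(-40) = 560)
1/(z + o(l)) = 1/(560 + 2*(-147)*(5 - 1*(-147))) = 1/(560 + 2*(-147)*(5 + 147)) = 1/(560 + 2*(-147)*152) = 1/(560 - 44688) = 1/(-44128) = -1/44128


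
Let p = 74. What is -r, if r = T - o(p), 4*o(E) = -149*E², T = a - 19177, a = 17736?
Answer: -202540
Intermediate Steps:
T = -1441 (T = 17736 - 19177 = -1441)
o(E) = -149*E²/4 (o(E) = (-149*E²)/4 = -149*E²/4)
r = 202540 (r = -1441 - (-149)*74²/4 = -1441 - (-149)*5476/4 = -1441 - 1*(-203981) = -1441 + 203981 = 202540)
-r = -1*202540 = -202540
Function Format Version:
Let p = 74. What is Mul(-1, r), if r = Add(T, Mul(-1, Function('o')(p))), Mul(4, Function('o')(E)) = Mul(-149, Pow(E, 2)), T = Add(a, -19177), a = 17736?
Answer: -202540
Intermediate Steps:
T = -1441 (T = Add(17736, -19177) = -1441)
Function('o')(E) = Mul(Rational(-149, 4), Pow(E, 2)) (Function('o')(E) = Mul(Rational(1, 4), Mul(-149, Pow(E, 2))) = Mul(Rational(-149, 4), Pow(E, 2)))
r = 202540 (r = Add(-1441, Mul(-1, Mul(Rational(-149, 4), Pow(74, 2)))) = Add(-1441, Mul(-1, Mul(Rational(-149, 4), 5476))) = Add(-1441, Mul(-1, -203981)) = Add(-1441, 203981) = 202540)
Mul(-1, r) = Mul(-1, 202540) = -202540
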